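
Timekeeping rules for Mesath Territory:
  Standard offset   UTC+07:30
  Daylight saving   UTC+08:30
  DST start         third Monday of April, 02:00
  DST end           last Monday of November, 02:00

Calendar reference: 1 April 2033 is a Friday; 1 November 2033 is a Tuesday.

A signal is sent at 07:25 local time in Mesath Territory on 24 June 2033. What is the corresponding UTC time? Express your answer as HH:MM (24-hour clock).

22:55

1 April 2033 is a Friday, so the first Monday is April 4 and the third is April 18.
1 November 2033 is a Tuesday, so Mondays fall on 7, 14, 21, 28; the last is November 28.
Daylight saving runs 18 April – 28 November; 24 June 2033 is inside that window, so Mesath Territory is at UTC+08:30.
07:25 local − 8h30m = 22:55 UTC (rolling into the previous day, 23 June 2033).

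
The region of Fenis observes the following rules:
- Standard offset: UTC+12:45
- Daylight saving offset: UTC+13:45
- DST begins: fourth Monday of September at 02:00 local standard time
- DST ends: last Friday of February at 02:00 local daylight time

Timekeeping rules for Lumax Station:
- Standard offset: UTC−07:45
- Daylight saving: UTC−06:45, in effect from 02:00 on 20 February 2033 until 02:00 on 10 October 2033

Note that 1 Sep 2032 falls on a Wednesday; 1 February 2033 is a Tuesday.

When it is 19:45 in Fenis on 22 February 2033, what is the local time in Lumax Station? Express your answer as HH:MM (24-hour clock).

23:15

1 September 2032 is a Wednesday, so the first Monday is September 6 and the fourth is September 27.
1 February 2033 is a Tuesday, so Fridays fall on 4, 11, 18, 25; the last is February 25.
22 February 2033 falls between 27 September 2032 and 25 February 2033, so daylight saving is in effect and Fenis is at UTC+13:45.
19:45 Fenis − 13h45m = 06:00 UTC.
At the standard offset (UTC−07:45), 06:00 UTC − 7h45m = 22:15 Lumax Station standard time (rolling into the previous day, 21 February 2033).
The standard-time date in Lumax Station, 21 February 2033, falls between 20 February and 10 October, so daylight saving is in effect and Lumax Station is at UTC−06:45.
06:00 UTC − 6h45m = 23:15 Lumax Station (rolling into the previous day, 21 February 2033).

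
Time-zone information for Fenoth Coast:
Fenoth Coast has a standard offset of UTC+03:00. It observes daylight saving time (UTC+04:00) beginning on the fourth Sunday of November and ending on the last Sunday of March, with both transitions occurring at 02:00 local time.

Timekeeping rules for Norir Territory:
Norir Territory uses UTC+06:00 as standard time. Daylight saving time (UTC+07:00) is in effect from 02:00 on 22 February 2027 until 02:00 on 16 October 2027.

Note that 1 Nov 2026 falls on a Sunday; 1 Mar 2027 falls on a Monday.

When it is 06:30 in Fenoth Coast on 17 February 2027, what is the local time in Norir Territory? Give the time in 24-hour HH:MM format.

08:30

1 November 2026 is a Sunday, so the first Sunday is November 1 and the fourth is November 22.
1 March 2027 is a Monday, so Sundays fall on 7, 14, 21, 28; the last is March 28.
Daylight saving runs 22 November 2026 – 28 March 2027; 17 February 2027 is inside that window, so Fenoth Coast is at UTC+04:00.
06:30 Fenoth Coast − 4h = 02:30 UTC.
At the standard offset (UTC+06:00), 02:30 UTC + 6h = 08:30 Norir Territory standard time.
The standard-time date in Norir Territory, 17 February 2027, is outside the daylight-saving period (22 February – 16 October), so Norir Territory is on standard time, UTC+06:00.
02:30 UTC + 6h = 08:30 Norir Territory.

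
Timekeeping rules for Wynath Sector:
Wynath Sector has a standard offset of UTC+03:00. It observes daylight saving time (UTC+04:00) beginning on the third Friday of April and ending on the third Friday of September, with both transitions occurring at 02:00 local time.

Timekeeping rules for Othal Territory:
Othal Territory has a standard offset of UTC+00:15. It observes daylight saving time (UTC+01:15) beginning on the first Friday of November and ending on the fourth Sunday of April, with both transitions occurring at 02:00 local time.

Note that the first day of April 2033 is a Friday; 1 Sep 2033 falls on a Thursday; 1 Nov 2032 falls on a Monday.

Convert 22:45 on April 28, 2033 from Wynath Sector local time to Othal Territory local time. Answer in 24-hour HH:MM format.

1 April 2033 is a Friday, so the first Friday is April 1 and the third is April 15.
1 September 2033 is a Thursday, so the first Friday is September 2 and the third is September 16.
Daylight saving runs 15 April – 16 September; April 28, 2033 is inside that window, so Wynath Sector is at UTC+04:00.
22:45 Wynath Sector − 4h = 18:45 UTC.
1 November 2032 is a Monday, so the first Friday is November 5.
1 April 2033 is a Friday, so the first Sunday is April 3 and the fourth is April 24.
At the standard offset (UTC+00:15), 18:45 UTC + 0h15m = 19:00 Othal Territory standard time.
Daylight saving runs 5 November 2032 – 24 April 2033; the standard-time date in Othal Territory, April 28, 2033, is outside that window, so Othal Territory is on standard time at UTC+00:15.
18:45 UTC + 0h15m = 19:00 Othal Territory.

19:00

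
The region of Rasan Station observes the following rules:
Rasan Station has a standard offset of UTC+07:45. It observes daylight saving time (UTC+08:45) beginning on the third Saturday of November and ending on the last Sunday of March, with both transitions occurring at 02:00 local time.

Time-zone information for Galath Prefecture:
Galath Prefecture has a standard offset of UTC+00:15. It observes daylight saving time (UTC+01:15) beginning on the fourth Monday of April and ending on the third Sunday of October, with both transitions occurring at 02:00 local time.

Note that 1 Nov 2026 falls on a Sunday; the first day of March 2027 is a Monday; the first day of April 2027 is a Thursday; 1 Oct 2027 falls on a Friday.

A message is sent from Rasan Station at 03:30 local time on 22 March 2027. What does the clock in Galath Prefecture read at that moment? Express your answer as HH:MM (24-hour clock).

19:00

1 November 2026 is a Sunday, so the first Saturday is November 7 and the third is November 21.
1 March 2027 is a Monday, so Sundays fall on 7, 14, 21, 28; the last is March 28.
22 March 2027 falls between 21 November 2026 and 28 March 2027, so daylight saving is in effect and Rasan Station is at UTC+08:45.
03:30 Rasan Station − 8h45m = 18:45 UTC (rolling into the previous day, 21 March 2027).
1 April 2027 is a Thursday, so the first Monday is April 5 and the fourth is April 26.
1 October 2027 is a Friday, so the first Sunday is October 3 and the third is October 17.
At the standard offset (UTC+00:15), 18:45 UTC + 0h15m = 19:00 Galath Prefecture standard time.
Daylight saving runs 26 April – 17 October; the standard-time date in Galath Prefecture, 21 March 2027, is outside that window, so Galath Prefecture is on standard time at UTC+00:15.
18:45 UTC + 0h15m = 19:00 Galath Prefecture.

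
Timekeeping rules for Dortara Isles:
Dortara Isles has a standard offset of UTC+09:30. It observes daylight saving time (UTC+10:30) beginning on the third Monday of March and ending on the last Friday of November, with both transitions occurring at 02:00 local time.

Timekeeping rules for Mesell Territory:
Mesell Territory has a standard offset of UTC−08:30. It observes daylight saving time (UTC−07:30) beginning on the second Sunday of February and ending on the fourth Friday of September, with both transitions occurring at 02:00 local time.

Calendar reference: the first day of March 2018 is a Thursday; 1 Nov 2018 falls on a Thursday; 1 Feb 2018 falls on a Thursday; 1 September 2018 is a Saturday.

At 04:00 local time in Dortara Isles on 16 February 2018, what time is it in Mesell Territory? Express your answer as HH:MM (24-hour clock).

1 March 2018 is a Thursday, so the first Monday is March 5 and the third is March 19.
1 November 2018 is a Thursday, so Fridays fall on 2, 9, 16, 23, 30; the last is November 30.
Daylight saving runs 19 March – 30 November; 16 February 2018 is outside that window, so Dortara Isles is on standard time at UTC+09:30.
04:00 Dortara Isles − 9h30m = 18:30 UTC (rolling into the previous day, 15 February 2018).
1 February 2018 is a Thursday, so the first Sunday is February 4 and the second is February 11.
1 September 2018 is a Saturday, so the first Friday is September 7 and the fourth is September 28.
At the standard offset (UTC−08:30), 18:30 UTC − 8h30m = 10:00 Mesell Territory standard time.
The standard-time date in Mesell Territory, 15 February 2018, lies within the daylight-saving period (11 February – 28 September), so Mesell Territory is on daylight time, UTC−07:30.
18:30 UTC − 7h30m = 11:00 Mesell Territory.

11:00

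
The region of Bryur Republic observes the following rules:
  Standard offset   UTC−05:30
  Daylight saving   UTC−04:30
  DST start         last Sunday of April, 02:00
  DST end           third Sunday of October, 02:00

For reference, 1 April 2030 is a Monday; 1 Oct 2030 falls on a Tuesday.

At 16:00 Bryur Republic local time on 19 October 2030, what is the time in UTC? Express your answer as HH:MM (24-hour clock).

20:30

1 April 2030 is a Monday, so Sundays fall on 7, 14, 21, 28; the last is April 28.
1 October 2030 is a Tuesday, so the first Sunday is October 6 and the third is October 20.
19 October 2030 lies within the daylight-saving period (28 April – 20 October), so Bryur Republic is on daylight time, UTC−04:30.
16:00 local + 4h30m = 20:30 UTC.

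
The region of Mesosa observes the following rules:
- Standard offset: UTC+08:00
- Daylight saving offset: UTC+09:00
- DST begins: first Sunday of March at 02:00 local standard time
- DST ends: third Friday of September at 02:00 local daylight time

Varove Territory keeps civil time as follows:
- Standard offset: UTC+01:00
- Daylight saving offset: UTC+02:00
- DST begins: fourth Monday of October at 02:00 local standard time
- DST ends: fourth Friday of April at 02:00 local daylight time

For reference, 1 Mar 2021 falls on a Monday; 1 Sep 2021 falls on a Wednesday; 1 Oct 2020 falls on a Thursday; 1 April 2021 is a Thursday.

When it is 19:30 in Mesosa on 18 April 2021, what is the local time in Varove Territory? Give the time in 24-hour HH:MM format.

1 March 2021 is a Monday, so the first Sunday is March 7.
1 September 2021 is a Wednesday, so the first Friday is September 3 and the third is September 17.
18 April 2021 lies within the daylight-saving period (7 March – 17 September), so Mesosa is on daylight time, UTC+09:00.
19:30 Mesosa − 9h = 10:30 UTC.
1 October 2020 is a Thursday, so the first Monday is October 5 and the fourth is October 26.
1 April 2021 is a Thursday, so the first Friday is April 2 and the fourth is April 23.
At the standard offset (UTC+01:00), 10:30 UTC + 1h = 11:30 Varove Territory standard time.
The standard-time date in Varove Territory, 18 April 2021, lies within the daylight-saving period (26 October 2020 – 23 April 2021), so Varove Territory is on daylight time, UTC+02:00.
10:30 UTC + 2h = 12:30 Varove Territory.

12:30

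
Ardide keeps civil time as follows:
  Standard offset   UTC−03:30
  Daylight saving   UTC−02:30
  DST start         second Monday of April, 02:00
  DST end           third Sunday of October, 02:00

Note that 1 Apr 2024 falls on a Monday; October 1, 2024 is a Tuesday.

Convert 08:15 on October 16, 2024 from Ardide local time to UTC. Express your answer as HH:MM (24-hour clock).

10:45

1 April 2024 is a Monday, so the first Monday is April 1 and the second is April 8.
1 October 2024 is a Tuesday, so the first Sunday is October 6 and the third is October 20.
October 16, 2024 lies within the daylight-saving period (8 April – 20 October), so Ardide is on daylight time, UTC−02:30.
08:15 local + 2h30m = 10:45 UTC.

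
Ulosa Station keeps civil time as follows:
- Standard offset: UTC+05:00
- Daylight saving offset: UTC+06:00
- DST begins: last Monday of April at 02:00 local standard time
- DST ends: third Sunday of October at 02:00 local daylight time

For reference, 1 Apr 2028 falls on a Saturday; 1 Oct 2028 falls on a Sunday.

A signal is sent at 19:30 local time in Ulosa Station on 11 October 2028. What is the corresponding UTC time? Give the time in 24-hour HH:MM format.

13:30

1 April 2028 is a Saturday, so Mondays fall on 3, 10, 17, 24; the last is April 24.
1 October 2028 is a Sunday, so the first Sunday is October 1 and the third is October 15.
11 October 2028 falls between 24 April and 15 October, so daylight saving is in effect and Ulosa Station is at UTC+06:00.
19:30 local − 6h = 13:30 UTC.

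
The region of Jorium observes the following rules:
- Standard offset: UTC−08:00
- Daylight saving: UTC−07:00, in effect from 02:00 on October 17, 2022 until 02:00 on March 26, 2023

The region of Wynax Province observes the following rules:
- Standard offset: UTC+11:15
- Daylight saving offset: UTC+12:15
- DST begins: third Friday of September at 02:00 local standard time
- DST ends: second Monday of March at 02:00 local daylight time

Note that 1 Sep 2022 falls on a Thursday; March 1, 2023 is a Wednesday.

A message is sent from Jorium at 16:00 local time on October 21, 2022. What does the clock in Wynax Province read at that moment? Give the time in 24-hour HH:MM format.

11:15

October 21, 2022 lies within the daylight-saving period (17 October 2022 – 26 March 2023), so Jorium is on daylight time, UTC−07:00.
16:00 Jorium + 7h = 23:00 UTC.
1 September 2022 is a Thursday, so the first Friday is September 2 and the third is September 16.
1 March 2023 is a Wednesday, so the first Monday is March 6 and the second is March 13.
At the standard offset (UTC+11:15), 23:00 UTC + 11h15m = 10:15 Wynax Province standard time (rolling into the next day, 22 October 2022).
The standard-time date in Wynax Province, October 22, 2022, lies within the daylight-saving period (16 September 2022 – 13 March 2023), so Wynax Province is on daylight time, UTC+12:15.
23:00 UTC + 12h15m = 11:15 Wynax Province (rolling into the next day, 22 October 2022).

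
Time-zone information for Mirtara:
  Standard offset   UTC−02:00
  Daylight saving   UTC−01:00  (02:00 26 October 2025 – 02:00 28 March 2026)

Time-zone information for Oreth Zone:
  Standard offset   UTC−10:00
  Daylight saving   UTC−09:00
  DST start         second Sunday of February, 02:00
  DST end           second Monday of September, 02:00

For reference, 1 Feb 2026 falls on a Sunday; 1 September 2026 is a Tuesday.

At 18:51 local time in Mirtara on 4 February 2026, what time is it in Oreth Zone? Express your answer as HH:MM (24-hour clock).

4 February 2026 lies within the daylight-saving period (26 October 2025 – 28 March 2026), so Mirtara is on daylight time, UTC−01:00.
18:51 Mirtara + 1h = 19:51 UTC.
1 February 2026 is a Sunday, so the first Sunday is February 1 and the second is February 8.
1 September 2026 is a Tuesday, so the first Monday is September 7 and the second is September 14.
At the standard offset (UTC−10:00), 19:51 UTC − 10h = 09:51 Oreth Zone standard time.
The standard-time date in Oreth Zone, 4 February 2026, does not fall between 8 February and 14 September, so daylight saving is not in effect and Oreth Zone is at UTC−10:00.
19:51 UTC − 10h = 09:51 Oreth Zone.

09:51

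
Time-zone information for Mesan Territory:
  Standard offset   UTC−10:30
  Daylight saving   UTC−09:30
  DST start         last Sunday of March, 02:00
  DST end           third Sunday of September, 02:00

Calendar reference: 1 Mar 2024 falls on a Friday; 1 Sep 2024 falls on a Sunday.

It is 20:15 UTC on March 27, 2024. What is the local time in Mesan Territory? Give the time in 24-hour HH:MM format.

1 March 2024 is a Friday, so Sundays fall on 3, 10, 17, 24, 31; the last is March 31.
1 September 2024 is a Sunday, so the first Sunday is September 1 and the third is September 15.
At the standard offset (UTC−10:30), 20:15 UTC − 10h30m = 09:45 Mesan Territory standard time.
The standard-time date in Mesan Territory, March 27, 2024, is outside the daylight-saving period (31 March – 15 September), so Mesan Territory is on standard time, UTC−10:30.
20:15 UTC − 10h30m = 09:45 local.

09:45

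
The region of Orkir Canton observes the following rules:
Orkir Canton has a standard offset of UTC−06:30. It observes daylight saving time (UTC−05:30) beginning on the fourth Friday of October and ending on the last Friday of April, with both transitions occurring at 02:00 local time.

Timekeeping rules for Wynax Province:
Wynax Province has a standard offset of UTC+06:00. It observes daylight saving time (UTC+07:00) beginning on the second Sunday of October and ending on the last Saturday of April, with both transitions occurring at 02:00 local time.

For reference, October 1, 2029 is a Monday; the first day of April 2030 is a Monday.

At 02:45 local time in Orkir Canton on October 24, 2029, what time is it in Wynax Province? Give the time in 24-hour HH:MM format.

16:15

1 October 2029 is a Monday, so the first Friday is October 5 and the fourth is October 26.
1 April 2030 is a Monday, so Fridays fall on 5, 12, 19, 26; the last is April 26.
Daylight saving runs 26 October 2029 – 26 April 2030; October 24, 2029 is outside that window, so Orkir Canton is on standard time at UTC−06:30.
02:45 Orkir Canton + 6h30m = 09:15 UTC.
1 October 2029 is a Monday, so the first Sunday is October 7 and the second is October 14.
1 April 2030 is a Monday, so Saturdays fall on 6, 13, 20, 27; the last is April 27.
At the standard offset (UTC+06:00), 09:15 UTC + 6h = 15:15 Wynax Province standard time.
Daylight saving runs 14 October 2029 – 27 April 2030; the standard-time date in Wynax Province, October 24, 2029, is inside that window, so Wynax Province is at UTC+07:00.
09:15 UTC + 7h = 16:15 Wynax Province.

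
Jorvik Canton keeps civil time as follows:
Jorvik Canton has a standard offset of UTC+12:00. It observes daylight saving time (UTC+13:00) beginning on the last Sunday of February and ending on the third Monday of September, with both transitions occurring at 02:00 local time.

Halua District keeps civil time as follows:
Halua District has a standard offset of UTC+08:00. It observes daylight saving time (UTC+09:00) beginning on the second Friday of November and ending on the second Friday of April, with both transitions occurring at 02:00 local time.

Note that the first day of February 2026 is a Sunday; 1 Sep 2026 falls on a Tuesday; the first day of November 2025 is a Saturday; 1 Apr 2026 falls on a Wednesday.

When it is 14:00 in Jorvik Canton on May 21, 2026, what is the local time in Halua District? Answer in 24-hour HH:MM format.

09:00

1 February 2026 is a Sunday, so Sundays fall on 1, 8, 15, 22; the last is February 22.
1 September 2026 is a Tuesday, so the first Monday is September 7 and the third is September 21.
Daylight saving runs 22 February – 21 September; May 21, 2026 is inside that window, so Jorvik Canton is at UTC+13:00.
14:00 Jorvik Canton − 13h = 01:00 UTC.
1 November 2025 is a Saturday, so the first Friday is November 7 and the second is November 14.
1 April 2026 is a Wednesday, so the first Friday is April 3 and the second is April 10.
At the standard offset (UTC+08:00), 01:00 UTC + 8h = 09:00 Halua District standard time.
The standard-time date in Halua District, May 21, 2026, does not fall between 14 November 2025 and 10 April 2026, so daylight saving is not in effect and Halua District is at UTC+08:00.
01:00 UTC + 8h = 09:00 Halua District.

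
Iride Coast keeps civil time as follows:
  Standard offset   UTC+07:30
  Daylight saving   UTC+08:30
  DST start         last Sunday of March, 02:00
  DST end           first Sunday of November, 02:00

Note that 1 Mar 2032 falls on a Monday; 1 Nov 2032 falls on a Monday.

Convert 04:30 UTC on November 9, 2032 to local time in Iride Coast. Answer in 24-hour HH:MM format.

1 March 2032 is a Monday, so Sundays fall on 7, 14, 21, 28; the last is March 28.
1 November 2032 is a Monday, so the first Sunday is November 7.
At the standard offset (UTC+07:30), 04:30 UTC + 7h30m = 12:00 Iride Coast standard time.
The standard-time date in Iride Coast, November 9, 2032, does not fall between 28 March and 7 November, so daylight saving is not in effect and Iride Coast is at UTC+07:30.
04:30 UTC + 7h30m = 12:00 local.

12:00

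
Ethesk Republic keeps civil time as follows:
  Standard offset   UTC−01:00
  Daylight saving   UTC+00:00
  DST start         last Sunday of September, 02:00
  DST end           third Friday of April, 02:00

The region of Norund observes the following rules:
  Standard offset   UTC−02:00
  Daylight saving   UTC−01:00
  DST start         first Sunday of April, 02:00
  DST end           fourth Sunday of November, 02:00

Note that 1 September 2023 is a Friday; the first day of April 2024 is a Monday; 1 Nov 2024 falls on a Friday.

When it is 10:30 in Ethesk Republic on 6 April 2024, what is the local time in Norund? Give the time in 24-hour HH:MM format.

1 September 2023 is a Friday, so Sundays fall on 3, 10, 17, 24; the last is September 24.
1 April 2024 is a Monday, so the first Friday is April 5 and the third is April 19.
6 April 2024 lies within the daylight-saving period (24 September 2023 – 19 April 2024), so Ethesk Republic is on daylight time, UTC+00:00.
10:30 Ethesk Republic − 0h = 10:30 UTC.
1 April 2024 is a Monday, so the first Sunday is April 7.
1 November 2024 is a Friday, so the first Sunday is November 3 and the fourth is November 24.
At the standard offset (UTC−02:00), 10:30 UTC − 2h = 08:30 Norund standard time.
The standard-time date in Norund, 6 April 2024, is outside the daylight-saving period (7 April – 24 November), so Norund is on standard time, UTC−02:00.
10:30 UTC − 2h = 08:30 Norund.

08:30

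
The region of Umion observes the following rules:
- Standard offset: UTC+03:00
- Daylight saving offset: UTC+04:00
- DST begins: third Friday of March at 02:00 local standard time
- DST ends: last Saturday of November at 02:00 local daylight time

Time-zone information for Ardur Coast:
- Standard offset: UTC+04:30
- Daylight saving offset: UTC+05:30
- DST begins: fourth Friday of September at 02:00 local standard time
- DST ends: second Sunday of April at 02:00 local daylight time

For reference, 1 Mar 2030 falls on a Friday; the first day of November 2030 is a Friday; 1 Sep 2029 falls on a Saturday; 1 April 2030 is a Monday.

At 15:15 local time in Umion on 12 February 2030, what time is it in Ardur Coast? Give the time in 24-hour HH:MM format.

17:45

1 March 2030 is a Friday, so the first Friday is March 1 and the third is March 15.
1 November 2030 is a Friday, so Saturdays fall on 2, 9, 16, 23, 30; the last is November 30.
Daylight saving runs 15 March – 30 November; 12 February 2030 is outside that window, so Umion is on standard time at UTC+03:00.
15:15 Umion − 3h = 12:15 UTC.
1 September 2029 is a Saturday, so the first Friday is September 7 and the fourth is September 28.
1 April 2030 is a Monday, so the first Sunday is April 7 and the second is April 14.
At the standard offset (UTC+04:30), 12:15 UTC + 4h30m = 16:45 Ardur Coast standard time.
Daylight saving runs 28 September 2029 – 14 April 2030; the standard-time date in Ardur Coast, 12 February 2030, is inside that window, so Ardur Coast is at UTC+05:30.
12:15 UTC + 5h30m = 17:45 Ardur Coast.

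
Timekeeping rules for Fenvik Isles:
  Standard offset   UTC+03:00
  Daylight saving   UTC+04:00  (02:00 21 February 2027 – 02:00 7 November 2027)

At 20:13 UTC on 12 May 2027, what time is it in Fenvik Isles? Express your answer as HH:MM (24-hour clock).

00:13

At the standard offset (UTC+03:00), 20:13 UTC + 3h = 23:13 Fenvik Isles standard time.
The standard-time date in Fenvik Isles, 12 May 2027, lies within the daylight-saving period (21 February – 7 November), so Fenvik Isles is on daylight time, UTC+04:00.
20:13 UTC + 4h = 00:13 local (rolling into the next day, 13 May 2027).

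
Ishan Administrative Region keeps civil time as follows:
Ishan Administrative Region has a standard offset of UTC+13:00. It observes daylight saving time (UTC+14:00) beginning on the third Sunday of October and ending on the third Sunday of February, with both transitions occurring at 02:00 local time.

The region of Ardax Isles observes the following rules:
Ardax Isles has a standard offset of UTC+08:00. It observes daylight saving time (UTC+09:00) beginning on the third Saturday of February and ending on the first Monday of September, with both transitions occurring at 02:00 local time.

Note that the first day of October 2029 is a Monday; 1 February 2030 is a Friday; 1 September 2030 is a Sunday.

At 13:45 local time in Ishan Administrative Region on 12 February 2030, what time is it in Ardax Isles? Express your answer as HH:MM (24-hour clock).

07:45

1 October 2029 is a Monday, so the first Sunday is October 7 and the third is October 21.
1 February 2030 is a Friday, so the first Sunday is February 3 and the third is February 17.
12 February 2030 lies within the daylight-saving period (21 October 2029 – 17 February 2030), so Ishan Administrative Region is on daylight time, UTC+14:00.
13:45 Ishan Administrative Region − 14h = 23:45 UTC (rolling into the previous day, 11 February 2030).
1 February 2030 is a Friday, so the first Saturday is February 2 and the third is February 16.
1 September 2030 is a Sunday, so the first Monday is September 2.
At the standard offset (UTC+08:00), 23:45 UTC + 8h = 07:45 Ardax Isles standard time (rolling into the next day, 12 February 2030).
The standard-time date in Ardax Isles, 12 February 2030, is outside the daylight-saving period (16 February – 2 September), so Ardax Isles is on standard time, UTC+08:00.
23:45 UTC + 8h = 07:45 Ardax Isles (rolling into the next day, 12 February 2030).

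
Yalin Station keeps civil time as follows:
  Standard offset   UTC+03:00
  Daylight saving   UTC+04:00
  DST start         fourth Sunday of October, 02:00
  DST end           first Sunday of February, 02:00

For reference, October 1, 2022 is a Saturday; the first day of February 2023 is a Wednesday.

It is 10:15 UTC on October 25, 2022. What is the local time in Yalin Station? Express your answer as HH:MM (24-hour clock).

14:15

1 October 2022 is a Saturday, so the first Sunday is October 2 and the fourth is October 23.
1 February 2023 is a Wednesday, so the first Sunday is February 5.
At the standard offset (UTC+03:00), 10:15 UTC + 3h = 13:15 Yalin Station standard time.
The standard-time date in Yalin Station, October 25, 2022, lies within the daylight-saving period (23 October 2022 – 5 February 2023), so Yalin Station is on daylight time, UTC+04:00.
10:15 UTC + 4h = 14:15 local.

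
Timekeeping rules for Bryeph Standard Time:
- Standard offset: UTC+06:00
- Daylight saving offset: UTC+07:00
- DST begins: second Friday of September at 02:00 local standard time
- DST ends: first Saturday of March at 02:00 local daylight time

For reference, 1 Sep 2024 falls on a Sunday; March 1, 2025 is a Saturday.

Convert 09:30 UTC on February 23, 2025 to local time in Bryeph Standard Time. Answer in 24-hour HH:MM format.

16:30

1 September 2024 is a Sunday, so the first Friday is September 6 and the second is September 13.
1 March 2025 is a Saturday, so the first Saturday is March 1.
At the standard offset (UTC+06:00), 09:30 UTC + 6h = 15:30 Bryeph Standard Time standard time.
Daylight saving runs 13 September 2024 – 1 March 2025; the standard-time date in Bryeph Standard Time, February 23, 2025, is inside that window, so Bryeph Standard Time is at UTC+07:00.
09:30 UTC + 7h = 16:30 local.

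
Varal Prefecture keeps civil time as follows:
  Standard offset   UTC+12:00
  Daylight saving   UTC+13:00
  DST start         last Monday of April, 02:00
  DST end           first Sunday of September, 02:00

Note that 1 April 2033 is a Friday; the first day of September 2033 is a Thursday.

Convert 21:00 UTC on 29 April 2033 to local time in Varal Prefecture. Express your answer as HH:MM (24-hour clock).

10:00

1 April 2033 is a Friday, so Mondays fall on 4, 11, 18, 25; the last is April 25.
1 September 2033 is a Thursday, so the first Sunday is September 4.
At the standard offset (UTC+12:00), 21:00 UTC + 12h = 09:00 Varal Prefecture standard time (rolling into the next day, 30 April 2033).
The standard-time date in Varal Prefecture, 30 April 2033, lies within the daylight-saving period (25 April – 4 September), so Varal Prefecture is on daylight time, UTC+13:00.
21:00 UTC + 13h = 10:00 local (rolling into the next day, 30 April 2033).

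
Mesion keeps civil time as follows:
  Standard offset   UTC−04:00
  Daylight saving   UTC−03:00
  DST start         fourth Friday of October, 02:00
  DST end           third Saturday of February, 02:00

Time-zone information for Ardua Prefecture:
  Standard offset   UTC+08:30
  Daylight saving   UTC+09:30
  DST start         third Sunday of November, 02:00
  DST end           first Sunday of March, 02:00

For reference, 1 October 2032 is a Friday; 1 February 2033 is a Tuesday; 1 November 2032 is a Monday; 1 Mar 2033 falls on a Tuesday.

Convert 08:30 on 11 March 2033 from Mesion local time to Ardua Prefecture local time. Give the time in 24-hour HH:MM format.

1 October 2032 is a Friday, so the first Friday is October 1 and the fourth is October 22.
1 February 2033 is a Tuesday, so the first Saturday is February 5 and the third is February 19.
Daylight saving runs 22 October 2032 – 19 February 2033; 11 March 2033 is outside that window, so Mesion is on standard time at UTC−04:00.
08:30 Mesion + 4h = 12:30 UTC.
1 November 2032 is a Monday, so the first Sunday is November 7 and the third is November 21.
1 March 2033 is a Tuesday, so the first Sunday is March 6.
At the standard offset (UTC+08:30), 12:30 UTC + 8h30m = 21:00 Ardua Prefecture standard time.
Daylight saving runs 21 November 2032 – 6 March 2033; the standard-time date in Ardua Prefecture, 11 March 2033, is outside that window, so Ardua Prefecture is on standard time at UTC+08:30.
12:30 UTC + 8h30m = 21:00 Ardua Prefecture.

21:00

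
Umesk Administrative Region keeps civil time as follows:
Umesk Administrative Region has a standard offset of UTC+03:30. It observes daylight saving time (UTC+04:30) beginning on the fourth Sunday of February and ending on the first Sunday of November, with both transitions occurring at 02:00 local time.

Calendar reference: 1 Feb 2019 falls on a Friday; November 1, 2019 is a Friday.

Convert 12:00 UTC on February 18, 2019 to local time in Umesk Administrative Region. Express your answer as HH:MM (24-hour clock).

1 February 2019 is a Friday, so the first Sunday is February 3 and the fourth is February 24.
1 November 2019 is a Friday, so the first Sunday is November 3.
At the standard offset (UTC+03:30), 12:00 UTC + 3h30m = 15:30 Umesk Administrative Region standard time.
The standard-time date in Umesk Administrative Region, February 18, 2019, is outside the daylight-saving period (24 February – 3 November), so Umesk Administrative Region is on standard time, UTC+03:30.
12:00 UTC + 3h30m = 15:30 local.

15:30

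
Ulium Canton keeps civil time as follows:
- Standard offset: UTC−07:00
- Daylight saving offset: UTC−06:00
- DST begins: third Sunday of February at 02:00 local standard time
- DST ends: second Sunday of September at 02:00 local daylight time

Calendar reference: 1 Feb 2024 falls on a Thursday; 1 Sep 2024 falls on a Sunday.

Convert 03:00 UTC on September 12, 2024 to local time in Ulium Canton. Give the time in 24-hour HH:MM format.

1 February 2024 is a Thursday, so the first Sunday is February 4 and the third is February 18.
1 September 2024 is a Sunday, so the first Sunday is September 1 and the second is September 8.
At the standard offset (UTC−07:00), 03:00 UTC − 7h = 20:00 Ulium Canton standard time (rolling into the previous day, 11 September 2024).
The standard-time date in Ulium Canton, September 11, 2024, does not fall between 18 February and 8 September, so daylight saving is not in effect and Ulium Canton is at UTC−07:00.
03:00 UTC − 7h = 20:00 local (rolling into the previous day, 11 September 2024).

20:00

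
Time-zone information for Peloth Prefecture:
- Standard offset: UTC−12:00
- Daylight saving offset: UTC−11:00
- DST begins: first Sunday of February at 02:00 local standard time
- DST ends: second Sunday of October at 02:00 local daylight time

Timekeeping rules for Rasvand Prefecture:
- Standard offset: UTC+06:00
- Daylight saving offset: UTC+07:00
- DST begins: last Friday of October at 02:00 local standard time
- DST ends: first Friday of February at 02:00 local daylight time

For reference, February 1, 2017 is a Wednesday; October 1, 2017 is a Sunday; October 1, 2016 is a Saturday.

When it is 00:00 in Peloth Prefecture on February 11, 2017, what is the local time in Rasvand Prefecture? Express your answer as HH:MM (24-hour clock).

1 February 2017 is a Wednesday, so the first Sunday is February 5.
1 October 2017 is a Sunday, so the first Sunday is October 1 and the second is October 8.
Daylight saving runs 5 February – 8 October; February 11, 2017 is inside that window, so Peloth Prefecture is at UTC−11:00.
00:00 Peloth Prefecture + 11h = 11:00 UTC.
1 October 2016 is a Saturday, so Fridays fall on 7, 14, 21, 28; the last is October 28.
1 February 2017 is a Wednesday, so the first Friday is February 3.
At the standard offset (UTC+06:00), 11:00 UTC + 6h = 17:00 Rasvand Prefecture standard time.
The standard-time date in Rasvand Prefecture, February 11, 2017, is outside the daylight-saving period (28 October 2016 – 3 February 2017), so Rasvand Prefecture is on standard time, UTC+06:00.
11:00 UTC + 6h = 17:00 Rasvand Prefecture.

17:00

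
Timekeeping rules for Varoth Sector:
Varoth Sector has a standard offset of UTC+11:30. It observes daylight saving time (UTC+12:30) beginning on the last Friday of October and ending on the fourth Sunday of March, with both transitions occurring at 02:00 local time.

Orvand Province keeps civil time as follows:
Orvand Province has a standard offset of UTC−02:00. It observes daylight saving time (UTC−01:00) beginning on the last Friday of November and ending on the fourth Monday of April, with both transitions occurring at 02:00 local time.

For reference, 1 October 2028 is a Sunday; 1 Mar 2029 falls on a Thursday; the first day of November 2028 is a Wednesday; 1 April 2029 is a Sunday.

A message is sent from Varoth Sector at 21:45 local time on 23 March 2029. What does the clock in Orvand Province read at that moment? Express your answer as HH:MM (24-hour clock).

08:15

1 October 2028 is a Sunday, so Fridays fall on 6, 13, 20, 27; the last is October 27.
1 March 2029 is a Thursday, so the first Sunday is March 4 and the fourth is March 25.
Daylight saving runs 27 October 2028 – 25 March 2029; 23 March 2029 is inside that window, so Varoth Sector is at UTC+12:30.
21:45 Varoth Sector − 12h30m = 09:15 UTC.
1 November 2028 is a Wednesday, so Fridays fall on 3, 10, 17, 24; the last is November 24.
1 April 2029 is a Sunday, so the first Monday is April 2 and the fourth is April 23.
At the standard offset (UTC−02:00), 09:15 UTC − 2h = 07:15 Orvand Province standard time.
The standard-time date in Orvand Province, 23 March 2029, falls between 24 November 2028 and 23 April 2029, so daylight saving is in effect and Orvand Province is at UTC−01:00.
09:15 UTC − 1h = 08:15 Orvand Province.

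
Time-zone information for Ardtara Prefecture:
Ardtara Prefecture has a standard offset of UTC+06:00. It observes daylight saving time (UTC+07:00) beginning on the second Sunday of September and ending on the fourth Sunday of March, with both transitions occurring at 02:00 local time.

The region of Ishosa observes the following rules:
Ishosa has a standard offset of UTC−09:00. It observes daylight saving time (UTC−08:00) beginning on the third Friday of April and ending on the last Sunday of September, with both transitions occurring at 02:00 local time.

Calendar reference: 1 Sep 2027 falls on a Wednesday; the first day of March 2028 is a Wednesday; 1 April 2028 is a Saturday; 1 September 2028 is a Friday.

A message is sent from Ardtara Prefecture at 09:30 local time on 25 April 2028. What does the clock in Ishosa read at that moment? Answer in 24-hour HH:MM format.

19:30

1 September 2027 is a Wednesday, so the first Sunday is September 5 and the second is September 12.
1 March 2028 is a Wednesday, so the first Sunday is March 5 and the fourth is March 26.
25 April 2028 does not fall between 12 September 2027 and 26 March 2028, so daylight saving is not in effect and Ardtara Prefecture is at UTC+06:00.
09:30 Ardtara Prefecture − 6h = 03:30 UTC.
1 April 2028 is a Saturday, so the first Friday is April 7 and the third is April 21.
1 September 2028 is a Friday, so Sundays fall on 3, 10, 17, 24; the last is September 24.
At the standard offset (UTC−09:00), 03:30 UTC − 9h = 18:30 Ishosa standard time (rolling into the previous day, 24 April 2028).
The standard-time date in Ishosa, 24 April 2028, falls between 21 April and 24 September, so daylight saving is in effect and Ishosa is at UTC−08:00.
03:30 UTC − 8h = 19:30 Ishosa (rolling into the previous day, 24 April 2028).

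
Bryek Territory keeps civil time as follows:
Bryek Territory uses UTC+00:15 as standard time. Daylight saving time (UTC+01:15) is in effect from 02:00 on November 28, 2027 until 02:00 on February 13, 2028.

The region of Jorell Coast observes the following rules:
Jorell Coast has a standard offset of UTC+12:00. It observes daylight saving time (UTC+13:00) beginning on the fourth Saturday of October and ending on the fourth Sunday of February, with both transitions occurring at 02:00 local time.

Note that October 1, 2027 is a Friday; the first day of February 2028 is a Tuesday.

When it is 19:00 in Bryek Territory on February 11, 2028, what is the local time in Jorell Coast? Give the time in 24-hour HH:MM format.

06:45

Daylight saving runs 28 November 2027 – 13 February 2028; February 11, 2028 is inside that window, so Bryek Territory is at UTC+01:15.
19:00 Bryek Territory − 1h15m = 17:45 UTC.
1 October 2027 is a Friday, so the first Saturday is October 2 and the fourth is October 23.
1 February 2028 is a Tuesday, so the first Sunday is February 6 and the fourth is February 27.
At the standard offset (UTC+12:00), 17:45 UTC + 12h = 05:45 Jorell Coast standard time (rolling into the next day, 12 February 2028).
The standard-time date in Jorell Coast, February 12, 2028, falls between 23 October 2027 and 27 February 2028, so daylight saving is in effect and Jorell Coast is at UTC+13:00.
17:45 UTC + 13h = 06:45 Jorell Coast (rolling into the next day, 12 February 2028).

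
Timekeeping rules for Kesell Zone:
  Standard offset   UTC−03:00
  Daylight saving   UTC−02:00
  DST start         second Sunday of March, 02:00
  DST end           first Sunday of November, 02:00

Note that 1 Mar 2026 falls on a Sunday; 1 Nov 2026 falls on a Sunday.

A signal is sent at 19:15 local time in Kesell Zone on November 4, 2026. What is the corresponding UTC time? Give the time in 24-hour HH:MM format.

1 March 2026 is a Sunday, so the first Sunday is March 1 and the second is March 8.
1 November 2026 is a Sunday, so the first Sunday is November 1.
November 4, 2026 does not fall between 8 March and 1 November, so daylight saving is not in effect and Kesell Zone is at UTC−03:00.
19:15 local + 3h = 22:15 UTC.

22:15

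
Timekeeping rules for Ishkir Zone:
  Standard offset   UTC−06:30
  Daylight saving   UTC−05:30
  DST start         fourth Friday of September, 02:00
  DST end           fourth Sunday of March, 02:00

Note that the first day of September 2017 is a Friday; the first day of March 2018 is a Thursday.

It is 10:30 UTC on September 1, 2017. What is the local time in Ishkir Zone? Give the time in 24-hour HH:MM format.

1 September 2017 is a Friday, so the first Friday is September 1 and the fourth is September 22.
1 March 2018 is a Thursday, so the first Sunday is March 4 and the fourth is March 25.
At the standard offset (UTC−06:30), 10:30 UTC − 6h30m = 04:00 Ishkir Zone standard time.
Daylight saving runs 22 September 2017 – 25 March 2018; the standard-time date in Ishkir Zone, September 1, 2017, is outside that window, so Ishkir Zone is on standard time at UTC−06:30.
10:30 UTC − 6h30m = 04:00 local.

04:00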